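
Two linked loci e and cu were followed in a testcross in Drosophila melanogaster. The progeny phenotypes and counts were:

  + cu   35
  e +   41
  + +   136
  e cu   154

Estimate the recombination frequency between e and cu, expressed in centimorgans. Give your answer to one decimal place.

The two most frequent classes, + + (136) and e cu (154), are the parental types, so the F1 was + + / e cu.
The recombinant classes are + cu and e +: 35 + 41 = 76.
Recombination frequency = 76/366 = 0.2077 ≈ 20.8%, i.e. 20.8 centimorgans.

20.8 centimorgans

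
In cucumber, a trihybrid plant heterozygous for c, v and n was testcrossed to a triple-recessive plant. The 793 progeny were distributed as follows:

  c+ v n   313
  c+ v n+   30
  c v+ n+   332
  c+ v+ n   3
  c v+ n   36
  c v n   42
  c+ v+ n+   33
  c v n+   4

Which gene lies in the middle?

v

The two most frequent reciprocal classes, c+ v n and c v+ n+, are the parental types, so the F1 was c+ v n / c v+ n+.
The two rarest classes, c+ v+ n and c v n+, are the double crossovers. Comparing them with the parentals, only the v allele has switched, so v is the middle locus and the order is c – v – n.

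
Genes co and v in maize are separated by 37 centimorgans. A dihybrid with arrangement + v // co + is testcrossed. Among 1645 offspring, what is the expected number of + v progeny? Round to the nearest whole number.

518

A map distance of 37 centimorgans corresponds to a recombination frequency of 0.370.
The F1 is + v / co +, so + v is a parental gamete class with expected frequency (1 − r)/2 = 0.630/2 = 0.3150.
Expected number = 0.3150 × 1645 = 518.17 ≈ 518.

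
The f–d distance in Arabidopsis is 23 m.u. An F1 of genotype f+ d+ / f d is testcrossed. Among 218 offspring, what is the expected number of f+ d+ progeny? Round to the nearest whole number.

84

A map distance of 23 m.u. corresponds to a recombination frequency of 0.230.
The F1 is f+ d+ / f d, so f+ d+ is a parental gamete class with expected frequency (1 − r)/2 = 0.770/2 = 0.3850.
Expected number = 0.3850 × 218 = 83.93 ≈ 84.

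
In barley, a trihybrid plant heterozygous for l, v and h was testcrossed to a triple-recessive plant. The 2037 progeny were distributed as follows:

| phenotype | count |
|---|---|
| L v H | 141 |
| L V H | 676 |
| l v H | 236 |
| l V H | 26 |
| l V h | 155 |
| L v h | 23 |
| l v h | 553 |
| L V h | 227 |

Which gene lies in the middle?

l

The two most frequent reciprocal classes, L V H and l v h, are the parental types, so the F1 was L V H / l v h.
The two rarest classes, l V H and L v h, are the double crossovers. Comparing them with the parentals, only the l allele has switched, so l is the middle locus and the order is v – l – h.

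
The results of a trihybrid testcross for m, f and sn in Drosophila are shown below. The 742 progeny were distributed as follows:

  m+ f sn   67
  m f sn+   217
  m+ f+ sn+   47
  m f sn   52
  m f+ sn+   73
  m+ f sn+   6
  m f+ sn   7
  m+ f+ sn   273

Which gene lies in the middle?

m

The two most frequent reciprocal classes, m+ f+ sn and m f sn+, are the parental types, so the F1 was m+ f+ sn / m f sn+.
The two rarest classes, m f+ sn and m+ f sn+, are the double crossovers. Comparing them with the parentals, only the m allele has switched, so m is the middle locus and the order is sn – m – f.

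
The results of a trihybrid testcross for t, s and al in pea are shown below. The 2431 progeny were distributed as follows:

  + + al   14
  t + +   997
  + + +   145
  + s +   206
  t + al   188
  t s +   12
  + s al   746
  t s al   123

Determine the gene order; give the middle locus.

s

The two most frequent reciprocal classes, t + + and + s al, are the parental types, so the F1 was t + + / + s al.
The two rarest classes, t s + and + + al, are the double crossovers. Comparing them with the parentals, only the s allele has switched, so s is the middle locus and the order is al – s – t.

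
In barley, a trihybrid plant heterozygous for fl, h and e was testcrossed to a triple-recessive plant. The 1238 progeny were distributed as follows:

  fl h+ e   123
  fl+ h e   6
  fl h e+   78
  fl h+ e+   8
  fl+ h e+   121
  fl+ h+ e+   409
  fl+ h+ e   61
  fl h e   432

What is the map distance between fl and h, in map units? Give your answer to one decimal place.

The two most frequent reciprocal classes, fl+ h+ e+ and fl h e, are the parental types, so the F1 was fl+ h+ e+ / fl h e.
The two rarest classes, fl h+ e+ and fl+ h e, are the double crossovers. Comparing them with the parentals, only the fl allele has switched, so fl is the middle locus and the order is h – fl – e.
Crossovers in the h–fl interval produce the single-crossover classes fl+ h e+ and fl h+ e (121 + 123 = 244) plus the double crossovers (14).
RF(h–fl) = (244 + 14) / 1238 = 258/1238 = 0.2084 → 20.8 map units.

20.8 map units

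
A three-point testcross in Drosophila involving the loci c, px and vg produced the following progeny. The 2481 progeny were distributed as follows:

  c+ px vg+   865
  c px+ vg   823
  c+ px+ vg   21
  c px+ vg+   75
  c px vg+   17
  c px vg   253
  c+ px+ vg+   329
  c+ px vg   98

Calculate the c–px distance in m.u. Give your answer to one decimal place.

The two most frequent reciprocal classes, c+ px vg+ and c px+ vg, are the parental types, so the F1 was c+ px vg+ / c px+ vg.
The two rarest classes, c px vg+ and c+ px+ vg, are the double crossovers. Comparing them with the parentals, only the c allele has switched, so c is the middle locus and the order is vg – c – px.
Crossovers in the c–px interval produce the single-crossover classes c+ px+ vg+ and c px vg (329 + 253 = 582) plus the double crossovers (38).
RF(c–px) = (582 + 38) / 2481 = 620/2481 = 0.2499 → 25.0 m.u.

25.0 m.u.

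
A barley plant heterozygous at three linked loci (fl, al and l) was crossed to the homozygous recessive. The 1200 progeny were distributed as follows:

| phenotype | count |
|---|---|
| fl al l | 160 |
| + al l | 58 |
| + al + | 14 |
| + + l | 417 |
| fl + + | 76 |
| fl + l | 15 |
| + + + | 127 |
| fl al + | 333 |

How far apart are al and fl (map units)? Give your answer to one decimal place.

The two most frequent reciprocal classes, + + l and fl al +, are the parental types, so the F1 was + + l / fl al +.
The two rarest classes, fl + l and + al +, are the double crossovers. Comparing them with the parentals, only the fl allele has switched, so fl is the middle locus and the order is al – fl – l.
Crossovers in the al–fl interval produce the single-crossover classes + al l and fl + + (58 + 76 = 134) plus the double crossovers (29).
RF(al–fl) = (134 + 29) / 1200 = 163/1200 = 0.1358 → 13.6 map units.

13.6 map units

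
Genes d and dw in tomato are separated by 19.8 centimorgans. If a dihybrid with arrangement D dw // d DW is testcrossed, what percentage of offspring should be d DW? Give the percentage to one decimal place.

40.1%

A map distance of 19.8 centimorgans corresponds to a recombination frequency of 0.198.
The F1 is D dw / d DW, so d DW is a parental gamete class with expected frequency (1 − r)/2 = 0.802/2 = 0.4010.
That is 0.4010 = 40.1% of the progeny.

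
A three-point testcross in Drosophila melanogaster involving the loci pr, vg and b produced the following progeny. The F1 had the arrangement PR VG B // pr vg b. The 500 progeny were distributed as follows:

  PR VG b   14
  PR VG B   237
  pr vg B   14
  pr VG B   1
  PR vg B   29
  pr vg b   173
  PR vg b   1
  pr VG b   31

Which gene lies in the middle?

The two rarest classes, pr VG B and PR vg b, are the double crossovers. Comparing them with the parentals, only the pr allele has switched, so pr is the middle locus and the order is vg – pr – b.

pr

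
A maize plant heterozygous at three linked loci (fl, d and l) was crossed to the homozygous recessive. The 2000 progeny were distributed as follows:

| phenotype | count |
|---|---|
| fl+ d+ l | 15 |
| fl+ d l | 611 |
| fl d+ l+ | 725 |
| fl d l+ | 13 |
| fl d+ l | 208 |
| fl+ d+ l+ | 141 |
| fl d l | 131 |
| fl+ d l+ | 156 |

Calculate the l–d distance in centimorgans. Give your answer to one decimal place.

19.6 centimorgans

The two most frequent reciprocal classes, fl d+ l+ and fl+ d l, are the parental types, so the F1 was fl d+ l+ / fl+ d l.
The two rarest classes, fl d l+ and fl+ d+ l, are the double crossovers. Comparing them with the parentals, only the d allele has switched, so d is the middle locus and the order is l – d – fl.
Crossovers in the l–d interval produce the single-crossover classes fl d+ l and fl+ d l+ (208 + 156 = 364) plus the double crossovers (28).
RF(l–d) = (364 + 28) / 2000 = 392/2000 = 0.1960 → 19.6 centimorgans.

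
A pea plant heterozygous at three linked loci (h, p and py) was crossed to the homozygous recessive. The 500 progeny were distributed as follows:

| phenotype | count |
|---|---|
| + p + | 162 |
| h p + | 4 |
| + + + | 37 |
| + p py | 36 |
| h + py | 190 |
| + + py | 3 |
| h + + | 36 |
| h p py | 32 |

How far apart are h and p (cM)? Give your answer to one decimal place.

The two most frequent reciprocal classes, h + py and + p +, are the parental types, so the F1 was h + py / + p +.
The two rarest classes, + + py and h p +, are the double crossovers. Comparing them with the parentals, only the h allele has switched, so h is the middle locus and the order is p – h – py.
Crossovers in the p–h interval produce the single-crossover classes h p py and + + + (32 + 37 = 69) plus the double crossovers (7).
RF(p–h) = (69 + 7) / 500 = 76/500 = 0.1520 → 15.2 cM.

15.2 cM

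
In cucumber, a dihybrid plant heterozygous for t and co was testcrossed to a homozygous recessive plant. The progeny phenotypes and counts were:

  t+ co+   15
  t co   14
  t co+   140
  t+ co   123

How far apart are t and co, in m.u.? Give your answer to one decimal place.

9.9 m.u.

The two most frequent classes, t+ co (123) and t co+ (140), are the parental types, so the F1 was t+ co / t co+.
The recombinant classes are t+ co+ and t co: 15 + 14 = 29.
Recombination frequency = 29/292 = 0.0993 ≈ 9.9%, i.e. 9.9 m.u.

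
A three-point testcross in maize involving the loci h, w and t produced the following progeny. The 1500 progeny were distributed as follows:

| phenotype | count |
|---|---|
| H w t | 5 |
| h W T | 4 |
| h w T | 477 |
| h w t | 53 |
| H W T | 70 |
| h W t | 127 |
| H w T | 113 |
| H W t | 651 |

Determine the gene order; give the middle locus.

The two most frequent reciprocal classes, H W t and h w T, are the parental types, so the F1 was H W t / h w T.
The two rarest classes, H w t and h W T, are the double crossovers. Comparing them with the parentals, only the w allele has switched, so w is the middle locus and the order is t – w – h.

w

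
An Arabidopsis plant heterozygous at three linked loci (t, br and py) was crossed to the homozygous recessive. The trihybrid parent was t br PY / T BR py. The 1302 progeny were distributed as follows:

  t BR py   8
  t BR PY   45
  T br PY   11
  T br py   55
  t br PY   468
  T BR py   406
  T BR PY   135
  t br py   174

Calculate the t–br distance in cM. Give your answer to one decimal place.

The two rarest classes, T br PY and t BR py, are the double crossovers. Comparing them with the parentals, only the t allele has switched, so t is the middle locus and the order is br – t – py.
Crossovers in the br–t interval produce the single-crossover classes t BR PY and T br py (45 + 55 = 100) plus the double crossovers (19).
RF(br–t) = (100 + 19) / 1302 = 119/1302 = 0.0914 → 9.1 cM.

9.1 cM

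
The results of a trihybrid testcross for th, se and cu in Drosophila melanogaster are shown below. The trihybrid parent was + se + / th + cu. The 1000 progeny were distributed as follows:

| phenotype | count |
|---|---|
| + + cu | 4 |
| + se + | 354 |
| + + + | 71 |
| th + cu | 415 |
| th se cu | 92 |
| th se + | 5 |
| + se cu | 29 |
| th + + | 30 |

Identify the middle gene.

The two rarest classes, th se + and + + cu, are the double crossovers. Comparing them with the parentals, only the th allele has switched, so th is the middle locus and the order is se – th – cu.

th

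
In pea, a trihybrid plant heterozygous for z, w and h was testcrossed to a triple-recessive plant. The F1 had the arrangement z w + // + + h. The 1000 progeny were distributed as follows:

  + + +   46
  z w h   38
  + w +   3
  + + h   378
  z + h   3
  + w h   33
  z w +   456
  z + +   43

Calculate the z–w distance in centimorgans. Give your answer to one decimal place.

8.2 centimorgans

The two rarest classes, + w + and z + h, are the double crossovers. Comparing them with the parentals, only the z allele has switched, so z is the middle locus and the order is w – z – h.
Crossovers in the w–z interval produce the single-crossover classes z + + and + w h (43 + 33 = 76) plus the double crossovers (6).
RF(w–z) = (76 + 6) / 1000 = 82/1000 = 0.0820 → 8.2 centimorgans.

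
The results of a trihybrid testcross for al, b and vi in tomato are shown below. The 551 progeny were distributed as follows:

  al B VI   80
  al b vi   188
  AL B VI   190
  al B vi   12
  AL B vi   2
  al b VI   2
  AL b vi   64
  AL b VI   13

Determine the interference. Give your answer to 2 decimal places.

The two most frequent reciprocal classes, al b vi and AL B VI, are the parental types, so the F1 was al b vi / AL B VI.
The two rarest classes, al b VI and AL B vi, are the double crossovers. Comparing them with the parentals, only the vi allele has switched, so vi is the middle locus and the order is b – vi – al.
b–vi: (25 + 4)/551 = 0.0526; vi–al: (144 + 4)/551 = 0.2686.
Expected DCO frequency = 0.0526 × 0.2686 ≈ 0.01413; observed = 4/551 ≈ 0.00726.
Coefficient of coincidence = 0.00726/0.01413 ≈ 0.51; interference = 1 − 0.51 = 0.49.

0.49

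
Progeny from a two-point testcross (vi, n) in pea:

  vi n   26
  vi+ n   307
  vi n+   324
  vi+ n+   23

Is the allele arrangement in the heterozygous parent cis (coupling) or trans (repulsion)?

The two most frequent classes are vi+ n (307) and vi n+ (324); these are the parental (non-recombinant) types.
So the F1 carried vi+ n on one chromosome and vi n+ on the other — the recessive alleles are on opposite chromosomes (trans / repulsion).

trans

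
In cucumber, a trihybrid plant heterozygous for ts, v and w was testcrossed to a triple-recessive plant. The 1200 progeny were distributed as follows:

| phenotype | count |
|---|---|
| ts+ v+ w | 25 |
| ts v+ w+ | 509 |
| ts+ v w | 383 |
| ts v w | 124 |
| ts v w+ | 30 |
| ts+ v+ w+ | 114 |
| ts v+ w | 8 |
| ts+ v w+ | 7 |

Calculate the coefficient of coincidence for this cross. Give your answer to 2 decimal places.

The two most frequent reciprocal classes, ts+ v w and ts v+ w+, are the parental types, so the F1 was ts+ v w / ts v+ w+.
The two rarest classes, ts+ v w+ and ts v+ w, are the double crossovers. Comparing them with the parentals, only the w allele has switched, so w is the middle locus and the order is ts – w – v.
ts–w: (238 + 15)/1200 = 0.2108; w–v: (55 + 15)/1200 = 0.0583.
Expected DCO frequency = 0.2108 × 0.0583 ≈ 0.01229; observed = 15/1200 ≈ 0.01250.
Coefficient of coincidence = 0.01250/0.01229 ≈ 1.02.

1.02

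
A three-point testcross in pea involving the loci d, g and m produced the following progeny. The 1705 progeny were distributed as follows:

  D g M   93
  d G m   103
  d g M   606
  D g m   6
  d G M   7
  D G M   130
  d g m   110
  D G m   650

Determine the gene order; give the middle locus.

The two most frequent reciprocal classes, D G m and d g M, are the parental types, so the F1 was D G m / d g M.
The two rarest classes, D g m and d G M, are the double crossovers. Comparing them with the parentals, only the g allele has switched, so g is the middle locus and the order is m – g – d.

g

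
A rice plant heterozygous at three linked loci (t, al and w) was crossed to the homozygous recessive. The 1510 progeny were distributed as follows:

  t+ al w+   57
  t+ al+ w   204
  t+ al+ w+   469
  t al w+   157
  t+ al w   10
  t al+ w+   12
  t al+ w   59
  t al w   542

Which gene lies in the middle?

The two most frequent reciprocal classes, t al w and t+ al+ w+, are the parental types, so the F1 was t al w / t+ al+ w+.
The two rarest classes, t+ al w and t al+ w+, are the double crossovers. Comparing them with the parentals, only the t allele has switched, so t is the middle locus and the order is w – t – al.

t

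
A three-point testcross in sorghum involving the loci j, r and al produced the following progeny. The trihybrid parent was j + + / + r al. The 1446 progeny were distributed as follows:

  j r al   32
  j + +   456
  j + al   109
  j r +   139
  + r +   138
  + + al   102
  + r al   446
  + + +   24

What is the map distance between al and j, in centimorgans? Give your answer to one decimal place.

The two rarest classes, + + + and j r al, are the double crossovers. Comparing them with the parentals, only the j allele has switched, so j is the middle locus and the order is al – j – r.
Crossovers in the al–j interval produce the single-crossover classes j + al and + r + (109 + 138 = 247) plus the double crossovers (56).
RF(al–j) = (247 + 56) / 1446 = 303/1446 = 0.2095 → 21.0 centimorgans.

21.0 centimorgans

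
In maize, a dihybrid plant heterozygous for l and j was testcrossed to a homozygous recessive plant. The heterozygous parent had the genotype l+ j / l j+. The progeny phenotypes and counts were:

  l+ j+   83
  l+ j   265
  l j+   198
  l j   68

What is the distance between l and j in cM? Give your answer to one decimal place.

24.6 cM

The recombinant classes are l+ j+ and l j: 83 + 68 = 151.
Recombination frequency = 151/614 = 0.2459 ≈ 24.6%, i.e. 24.6 cM.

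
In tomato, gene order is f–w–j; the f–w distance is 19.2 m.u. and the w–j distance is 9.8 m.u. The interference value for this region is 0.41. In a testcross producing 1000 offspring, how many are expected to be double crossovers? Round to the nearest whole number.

11

Map distances give recombination frequencies of 0.192 and 0.098 for the two intervals.
With interference 0.41 (so coincidence = 0.59), expected double-crossover frequency = 0.192 × 0.098 × 0.59 = 0.01110.
Expected number = 0.01110 × 1000 = 11.10 ≈ 11.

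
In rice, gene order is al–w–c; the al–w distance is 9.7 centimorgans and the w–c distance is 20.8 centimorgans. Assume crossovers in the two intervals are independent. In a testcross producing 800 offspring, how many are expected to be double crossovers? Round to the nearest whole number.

16

Map distances give recombination frequencies of 0.097 and 0.208 for the two intervals.
With no interference, expected double-crossover frequency = 0.097 × 0.208 = 0.02018.
Expected number = 0.02018 × 800 = 16.14 ≈ 16.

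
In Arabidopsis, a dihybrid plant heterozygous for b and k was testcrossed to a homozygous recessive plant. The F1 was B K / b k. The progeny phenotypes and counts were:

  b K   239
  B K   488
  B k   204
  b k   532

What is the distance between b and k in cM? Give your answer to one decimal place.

30.3 cM

The recombinant classes are B k and b K: 204 + 239 = 443.
Recombination frequency = 443/1463 = 0.3028 ≈ 30.3%, i.e. 30.3 cM.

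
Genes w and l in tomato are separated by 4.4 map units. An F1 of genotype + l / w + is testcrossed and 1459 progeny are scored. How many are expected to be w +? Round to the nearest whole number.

A map distance of 4.4 map units corresponds to a recombination frequency of 0.044.
The F1 is + l / w +, so w + is a parental gamete class with expected frequency (1 − r)/2 = 0.956/2 = 0.4780.
Expected number = 0.4780 × 1459 = 697.40 ≈ 697.

697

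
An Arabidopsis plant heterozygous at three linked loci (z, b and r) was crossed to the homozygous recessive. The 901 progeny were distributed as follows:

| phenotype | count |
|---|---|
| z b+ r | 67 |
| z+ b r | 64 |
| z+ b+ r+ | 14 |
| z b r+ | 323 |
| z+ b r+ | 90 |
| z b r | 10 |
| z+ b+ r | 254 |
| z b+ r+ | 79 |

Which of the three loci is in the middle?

The two most frequent reciprocal classes, z+ b+ r and z b r+, are the parental types, so the F1 was z+ b+ r / z b r+.
The two rarest classes, z+ b+ r+ and z b r, are the double crossovers. Comparing them with the parentals, only the r allele has switched, so r is the middle locus and the order is b – r – z.

r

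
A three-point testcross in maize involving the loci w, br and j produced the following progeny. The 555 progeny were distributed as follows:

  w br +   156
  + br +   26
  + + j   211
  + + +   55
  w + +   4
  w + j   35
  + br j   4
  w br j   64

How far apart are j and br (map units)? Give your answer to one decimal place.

The two most frequent reciprocal classes, w br + and + + j, are the parental types, so the F1 was w br + / + + j.
The two rarest classes, w + + and + br j, are the double crossovers. Comparing them with the parentals, only the br allele has switched, so br is the middle locus and the order is j – br – w.
Crossovers in the j–br interval produce the single-crossover classes w br j and + + + (64 + 55 = 119) plus the double crossovers (8).
RF(j–br) = (119 + 8) / 555 = 127/555 = 0.2288 → 22.9 map units.

22.9 map units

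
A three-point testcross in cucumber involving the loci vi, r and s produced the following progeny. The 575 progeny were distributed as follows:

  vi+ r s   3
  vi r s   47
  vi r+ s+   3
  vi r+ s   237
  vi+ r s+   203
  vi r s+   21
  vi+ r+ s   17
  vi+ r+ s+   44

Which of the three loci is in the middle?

s

The two most frequent reciprocal classes, vi+ r s+ and vi r+ s, are the parental types, so the F1 was vi+ r s+ / vi r+ s.
The two rarest classes, vi+ r s and vi r+ s+, are the double crossovers. Comparing them with the parentals, only the s allele has switched, so s is the middle locus and the order is r – s – vi.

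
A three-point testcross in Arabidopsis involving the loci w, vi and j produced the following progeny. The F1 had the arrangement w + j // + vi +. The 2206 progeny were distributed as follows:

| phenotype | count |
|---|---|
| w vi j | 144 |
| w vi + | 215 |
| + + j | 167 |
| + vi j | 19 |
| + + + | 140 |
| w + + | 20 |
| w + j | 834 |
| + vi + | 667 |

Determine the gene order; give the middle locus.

j

The two rarest classes, w + + and + vi j, are the double crossovers. Comparing them with the parentals, only the j allele has switched, so j is the middle locus and the order is vi – j – w.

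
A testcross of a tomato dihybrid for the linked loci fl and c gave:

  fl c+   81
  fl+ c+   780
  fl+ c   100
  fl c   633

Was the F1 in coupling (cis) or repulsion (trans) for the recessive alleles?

The two most frequent classes are fl+ c+ (780) and fl c (633); these are the parental (non-recombinant) types.
So the F1 carried fl+ c+ on one chromosome and fl c on the other — the recessive alleles are on the same chromosome (cis / coupling).

cis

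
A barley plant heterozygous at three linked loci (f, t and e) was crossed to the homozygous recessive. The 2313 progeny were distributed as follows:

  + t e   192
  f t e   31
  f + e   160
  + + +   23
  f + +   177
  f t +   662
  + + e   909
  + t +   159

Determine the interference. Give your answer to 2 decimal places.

0.21

The two most frequent reciprocal classes, + + e and f t +, are the parental types, so the F1 was + + e / f t +.
The two rarest classes, + + + and f t e, are the double crossovers. Comparing them with the parentals, only the e allele has switched, so e is the middle locus and the order is f – e – t.
f–e: (319 + 54)/2313 = 0.1613; e–t: (369 + 54)/2313 = 0.1829.
Expected DCO frequency = 0.1613 × 0.1829 ≈ 0.02950; observed = 54/2313 ≈ 0.02335.
Coefficient of coincidence = 0.02335/0.02950 ≈ 0.79; interference = 1 − 0.79 = 0.21.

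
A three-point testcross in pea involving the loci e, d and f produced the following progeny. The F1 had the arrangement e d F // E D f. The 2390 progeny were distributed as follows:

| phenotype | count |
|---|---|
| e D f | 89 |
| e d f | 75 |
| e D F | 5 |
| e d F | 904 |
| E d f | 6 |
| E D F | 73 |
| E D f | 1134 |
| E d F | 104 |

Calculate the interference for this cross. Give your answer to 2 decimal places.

0.19

The two rarest classes, e D F and E d f, are the double crossovers. Comparing them with the parentals, only the d allele has switched, so d is the middle locus and the order is e – d – f.
e–d: (193 + 11)/2390 = 0.0854; d–f: (148 + 11)/2390 = 0.0665.
Expected DCO frequency = 0.0854 × 0.0665 ≈ 0.00568; observed = 11/2390 ≈ 0.00460.
Coefficient of coincidence = 0.00460/0.00568 ≈ 0.81; interference = 1 − 0.81 = 0.19.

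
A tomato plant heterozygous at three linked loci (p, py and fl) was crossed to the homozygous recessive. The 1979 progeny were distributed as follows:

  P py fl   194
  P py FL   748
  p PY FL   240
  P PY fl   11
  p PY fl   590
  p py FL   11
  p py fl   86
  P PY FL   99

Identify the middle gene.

p

The two most frequent reciprocal classes, P py FL and p PY fl, are the parental types, so the F1 was P py FL / p PY fl.
The two rarest classes, p py FL and P PY fl, are the double crossovers. Comparing them with the parentals, only the p allele has switched, so p is the middle locus and the order is fl – p – py.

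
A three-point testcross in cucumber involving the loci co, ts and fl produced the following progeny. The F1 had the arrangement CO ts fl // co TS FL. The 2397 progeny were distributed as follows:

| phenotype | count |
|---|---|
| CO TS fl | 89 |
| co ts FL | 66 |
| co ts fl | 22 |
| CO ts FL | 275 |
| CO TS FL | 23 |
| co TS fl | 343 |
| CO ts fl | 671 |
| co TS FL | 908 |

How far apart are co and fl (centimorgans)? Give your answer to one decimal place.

The two rarest classes, co ts fl and CO TS FL, are the double crossovers. Comparing them with the parentals, only the co allele has switched, so co is the middle locus and the order is ts – co – fl.
Crossovers in the co–fl interval produce the single-crossover classes CO ts FL and co TS fl (275 + 343 = 618) plus the double crossovers (45).
RF(co–fl) = (618 + 45) / 2397 = 663/2397 = 0.2766 → 27.7 centimorgans.

27.7 centimorgans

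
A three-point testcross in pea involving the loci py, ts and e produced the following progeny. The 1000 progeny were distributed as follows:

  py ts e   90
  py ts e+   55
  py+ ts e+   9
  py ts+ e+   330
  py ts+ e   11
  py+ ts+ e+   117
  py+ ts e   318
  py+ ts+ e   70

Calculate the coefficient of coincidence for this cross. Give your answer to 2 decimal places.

The two most frequent reciprocal classes, py ts+ e+ and py+ ts e, are the parental types, so the F1 was py ts+ e+ / py+ ts e.
The two rarest classes, py ts+ e and py+ ts e+, are the double crossovers. Comparing them with the parentals, only the e allele has switched, so e is the middle locus and the order is py – e – ts.
py–e: (207 + 20)/1000 = 0.2270; e–ts: (125 + 20)/1000 = 0.1450.
Expected DCO frequency = 0.2270 × 0.1450 ≈ 0.03291; observed = 20/1000 ≈ 0.02000.
Coefficient of coincidence = 0.02000/0.03291 ≈ 0.61.

0.61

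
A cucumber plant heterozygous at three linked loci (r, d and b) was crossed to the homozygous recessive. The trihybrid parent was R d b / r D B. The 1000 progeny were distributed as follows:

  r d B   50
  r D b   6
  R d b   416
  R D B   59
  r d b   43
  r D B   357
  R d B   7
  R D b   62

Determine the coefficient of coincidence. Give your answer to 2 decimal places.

0.90

The two rarest classes, R d B and r D b, are the double crossovers. Comparing them with the parentals, only the b allele has switched, so b is the middle locus and the order is r – b – d.
r–b: (102 + 13)/1000 = 0.1150; b–d: (112 + 13)/1000 = 0.1250.
Expected DCO frequency = 0.1150 × 0.1250 ≈ 0.01438; observed = 13/1000 ≈ 0.01300.
Coefficient of coincidence = 0.01300/0.01438 ≈ 0.90.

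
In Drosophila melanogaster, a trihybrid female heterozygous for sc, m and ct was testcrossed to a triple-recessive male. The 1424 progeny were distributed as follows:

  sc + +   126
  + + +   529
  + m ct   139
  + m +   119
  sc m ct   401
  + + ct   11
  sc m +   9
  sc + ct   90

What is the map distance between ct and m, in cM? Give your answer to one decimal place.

16.1 cM

The two most frequent reciprocal classes, sc m ct and + + +, are the parental types, so the F1 was sc m ct / + + +.
The two rarest classes, sc m + and + + ct, are the double crossovers. Comparing them with the parentals, only the ct allele has switched, so ct is the middle locus and the order is sc – ct – m.
Crossovers in the ct–m interval produce the single-crossover classes sc + ct and + m + (90 + 119 = 209) plus the double crossovers (20).
RF(ct–m) = (209 + 20) / 1424 = 229/1424 = 0.1608 → 16.1 cM.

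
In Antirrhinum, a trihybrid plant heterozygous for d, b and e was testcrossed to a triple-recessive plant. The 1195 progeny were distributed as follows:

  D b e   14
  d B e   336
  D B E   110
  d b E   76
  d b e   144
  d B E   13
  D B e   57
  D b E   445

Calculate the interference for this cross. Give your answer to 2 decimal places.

The two most frequent reciprocal classes, d B e and D b E, are the parental types, so the F1 was d B e / D b E.
The two rarest classes, d B E and D b e, are the double crossovers. Comparing them with the parentals, only the e allele has switched, so e is the middle locus and the order is b – e – d.
b–e: (254 + 27)/1195 = 0.2351; e–d: (133 + 27)/1195 = 0.1339.
Expected DCO frequency = 0.2351 × 0.1339 ≈ 0.03148; observed = 27/1195 ≈ 0.02259.
Coefficient of coincidence = 0.02259/0.03148 ≈ 0.72; interference = 1 − 0.72 = 0.28.

0.28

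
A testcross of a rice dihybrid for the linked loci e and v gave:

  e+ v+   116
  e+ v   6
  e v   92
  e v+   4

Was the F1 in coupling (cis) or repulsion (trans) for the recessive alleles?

cis

The two most frequent classes are e+ v+ (116) and e v (92); these are the parental (non-recombinant) types.
So the F1 carried e+ v+ on one chromosome and e v on the other — the recessive alleles are on the same chromosome (cis / coupling).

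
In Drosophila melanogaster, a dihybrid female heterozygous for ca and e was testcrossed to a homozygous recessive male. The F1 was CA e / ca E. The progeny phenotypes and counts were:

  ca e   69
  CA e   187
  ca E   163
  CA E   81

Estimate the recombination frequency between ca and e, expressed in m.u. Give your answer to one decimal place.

30.0 m.u.

The recombinant classes are CA E and ca e: 81 + 69 = 150.
Recombination frequency = 150/500 = 0.3000 ≈ 30.0%, i.e. 30.0 m.u.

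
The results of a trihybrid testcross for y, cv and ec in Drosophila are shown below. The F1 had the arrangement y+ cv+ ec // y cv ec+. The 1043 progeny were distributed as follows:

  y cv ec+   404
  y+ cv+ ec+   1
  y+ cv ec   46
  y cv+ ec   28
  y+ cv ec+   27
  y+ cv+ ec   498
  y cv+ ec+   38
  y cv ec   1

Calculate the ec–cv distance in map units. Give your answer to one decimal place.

8.2 map units

The two rarest classes, y+ cv+ ec+ and y cv ec, are the double crossovers. Comparing them with the parentals, only the ec allele has switched, so ec is the middle locus and the order is y – ec – cv.
Crossovers in the ec–cv interval produce the single-crossover classes y+ cv ec and y cv+ ec+ (46 + 38 = 84) plus the double crossovers (2).
RF(ec–cv) = (84 + 2) / 1043 = 86/1043 = 0.0825 → 8.2 map units.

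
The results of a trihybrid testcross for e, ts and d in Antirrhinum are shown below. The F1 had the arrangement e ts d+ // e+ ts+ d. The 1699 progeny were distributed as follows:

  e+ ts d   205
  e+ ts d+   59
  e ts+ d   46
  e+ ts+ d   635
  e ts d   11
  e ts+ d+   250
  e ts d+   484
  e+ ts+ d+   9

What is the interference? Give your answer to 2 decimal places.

The two rarest classes, e ts d and e+ ts+ d+, are the double crossovers. Comparing them with the parentals, only the d allele has switched, so d is the middle locus and the order is e – d – ts.
e–d: (105 + 20)/1699 = 0.0736; d–ts: (455 + 20)/1699 = 0.2796.
Expected DCO frequency = 0.0736 × 0.2796 ≈ 0.02058; observed = 20/1699 ≈ 0.01177.
Coefficient of coincidence = 0.01177/0.02058 ≈ 0.57; interference = 1 − 0.57 = 0.43.

0.43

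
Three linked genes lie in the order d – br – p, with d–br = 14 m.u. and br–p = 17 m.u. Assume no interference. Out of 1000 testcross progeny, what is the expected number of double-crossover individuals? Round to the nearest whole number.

24

Map distances give recombination frequencies of 0.140 and 0.170 for the two intervals.
With no interference, expected double-crossover frequency = 0.140 × 0.170 = 0.02380.
Expected number = 0.02380 × 1000 = 23.80 ≈ 24.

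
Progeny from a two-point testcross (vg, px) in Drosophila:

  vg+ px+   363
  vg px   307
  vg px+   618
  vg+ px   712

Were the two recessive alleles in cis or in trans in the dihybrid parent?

trans

The two most frequent classes are vg+ px (712) and vg px+ (618); these are the parental (non-recombinant) types.
So the F1 carried vg+ px on one chromosome and vg px+ on the other — the recessive alleles are on opposite chromosomes (trans / repulsion).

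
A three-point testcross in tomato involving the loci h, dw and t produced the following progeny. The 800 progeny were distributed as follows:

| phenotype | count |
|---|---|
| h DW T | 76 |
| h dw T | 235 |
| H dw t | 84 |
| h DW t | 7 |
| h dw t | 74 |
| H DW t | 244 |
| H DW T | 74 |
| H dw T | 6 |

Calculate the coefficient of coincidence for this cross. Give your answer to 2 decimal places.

The two most frequent reciprocal classes, h dw T and H DW t, are the parental types, so the F1 was h dw T / H DW t.
The two rarest classes, H dw T and h DW t, are the double crossovers. Comparing them with the parentals, only the h allele has switched, so h is the middle locus and the order is dw – h – t.
dw–h: (160 + 13)/800 = 0.2162; h–t: (148 + 13)/800 = 0.2013.
Expected DCO frequency = 0.2162 × 0.2013 ≈ 0.04352; observed = 13/800 ≈ 0.01625.
Coefficient of coincidence = 0.01625/0.04352 ≈ 0.37.

0.37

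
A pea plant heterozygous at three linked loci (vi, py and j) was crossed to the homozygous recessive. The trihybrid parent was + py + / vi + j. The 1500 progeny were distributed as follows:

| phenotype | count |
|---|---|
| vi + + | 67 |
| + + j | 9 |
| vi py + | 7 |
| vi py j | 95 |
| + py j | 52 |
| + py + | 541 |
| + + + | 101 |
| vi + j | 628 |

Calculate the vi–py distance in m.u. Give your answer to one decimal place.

The two rarest classes, vi py + and + + j, are the double crossovers. Comparing them with the parentals, only the vi allele has switched, so vi is the middle locus and the order is py – vi – j.
Crossovers in the py–vi interval produce the single-crossover classes + + + and vi py j (101 + 95 = 196) plus the double crossovers (16).
RF(py–vi) = (196 + 16) / 1500 = 212/1500 = 0.1413 → 14.1 m.u.

14.1 m.u.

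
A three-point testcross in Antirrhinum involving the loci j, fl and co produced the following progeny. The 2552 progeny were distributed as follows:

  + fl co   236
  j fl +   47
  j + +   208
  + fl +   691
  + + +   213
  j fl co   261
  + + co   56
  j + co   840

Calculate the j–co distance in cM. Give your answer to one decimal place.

21.4 cM

The two most frequent reciprocal classes, j + co and + fl +, are the parental types, so the F1 was j + co / + fl +.
The two rarest classes, + + co and j fl +, are the double crossovers. Comparing them with the parentals, only the j allele has switched, so j is the middle locus and the order is fl – j – co.
Crossovers in the j–co interval produce the single-crossover classes j + + and + fl co (208 + 236 = 444) plus the double crossovers (103).
RF(j–co) = (444 + 103) / 2552 = 547/2552 = 0.2143 → 21.4 cM.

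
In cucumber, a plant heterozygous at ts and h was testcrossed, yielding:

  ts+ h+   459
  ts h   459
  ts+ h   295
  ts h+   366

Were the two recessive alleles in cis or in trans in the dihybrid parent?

The two most frequent classes are ts+ h+ (459) and ts h (459); these are the parental (non-recombinant) types.
So the F1 carried ts+ h+ on one chromosome and ts h on the other — the recessive alleles are on the same chromosome (cis / coupling).

cis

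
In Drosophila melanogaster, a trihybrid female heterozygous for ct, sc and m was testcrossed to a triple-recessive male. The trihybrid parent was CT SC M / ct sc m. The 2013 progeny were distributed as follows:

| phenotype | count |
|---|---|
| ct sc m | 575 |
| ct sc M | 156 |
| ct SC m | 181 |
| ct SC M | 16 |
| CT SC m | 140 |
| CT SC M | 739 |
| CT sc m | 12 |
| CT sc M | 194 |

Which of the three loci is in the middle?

ct

The two rarest classes, ct SC M and CT sc m, are the double crossovers. Comparing them with the parentals, only the ct allele has switched, so ct is the middle locus and the order is m – ct – sc.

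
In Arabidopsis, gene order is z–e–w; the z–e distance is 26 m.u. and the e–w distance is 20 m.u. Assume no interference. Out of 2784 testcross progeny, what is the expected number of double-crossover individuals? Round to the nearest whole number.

Map distances give recombination frequencies of 0.260 and 0.200 for the two intervals.
With no interference, expected double-crossover frequency = 0.260 × 0.200 = 0.05200.
Expected number = 0.05200 × 2784 = 144.77 ≈ 145.

145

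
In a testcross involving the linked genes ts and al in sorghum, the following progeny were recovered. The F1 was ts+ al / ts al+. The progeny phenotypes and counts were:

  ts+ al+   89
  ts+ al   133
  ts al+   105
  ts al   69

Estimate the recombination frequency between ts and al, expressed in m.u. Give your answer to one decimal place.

39.9 m.u.

The recombinant classes are ts+ al+ and ts al: 89 + 69 = 158.
Recombination frequency = 158/396 = 0.3990 ≈ 39.9%, i.e. 39.9 m.u.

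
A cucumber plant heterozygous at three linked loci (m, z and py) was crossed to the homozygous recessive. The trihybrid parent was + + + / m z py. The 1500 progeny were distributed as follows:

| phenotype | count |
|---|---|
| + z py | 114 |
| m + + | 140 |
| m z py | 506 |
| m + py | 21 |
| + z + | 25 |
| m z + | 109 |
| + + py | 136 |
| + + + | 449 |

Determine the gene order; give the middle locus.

z

The two rarest classes, + z + and m + py, are the double crossovers. Comparing them with the parentals, only the z allele has switched, so z is the middle locus and the order is py – z – m.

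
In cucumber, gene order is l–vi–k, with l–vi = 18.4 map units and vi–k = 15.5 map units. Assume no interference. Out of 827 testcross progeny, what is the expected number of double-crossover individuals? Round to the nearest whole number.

24

Map distances give recombination frequencies of 0.184 and 0.155 for the two intervals.
With no interference, expected double-crossover frequency = 0.184 × 0.155 = 0.02852.
Expected number = 0.02852 × 827 = 23.59 ≈ 24.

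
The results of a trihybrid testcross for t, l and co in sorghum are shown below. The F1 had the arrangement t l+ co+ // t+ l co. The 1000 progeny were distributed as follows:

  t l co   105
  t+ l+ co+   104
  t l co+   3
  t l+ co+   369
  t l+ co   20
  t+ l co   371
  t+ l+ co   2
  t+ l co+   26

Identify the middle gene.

The two rarest classes, t l co+ and t+ l+ co, are the double crossovers. Comparing them with the parentals, only the l allele has switched, so l is the middle locus and the order is co – l – t.

l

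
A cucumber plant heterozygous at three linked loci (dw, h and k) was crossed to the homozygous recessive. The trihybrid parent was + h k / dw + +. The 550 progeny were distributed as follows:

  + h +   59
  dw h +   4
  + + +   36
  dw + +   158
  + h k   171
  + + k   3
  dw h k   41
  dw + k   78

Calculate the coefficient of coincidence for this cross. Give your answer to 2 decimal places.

The two rarest classes, + + k and dw h +, are the double crossovers. Comparing them with the parentals, only the h allele has switched, so h is the middle locus and the order is k – h – dw.
k–h: (137 + 7)/550 = 0.2618; h–dw: (77 + 7)/550 = 0.1527.
Expected DCO frequency = 0.2618 × 0.1527 ≈ 0.03998; observed = 7/550 ≈ 0.01273.
Coefficient of coincidence = 0.01273/0.03998 ≈ 0.32.

0.32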